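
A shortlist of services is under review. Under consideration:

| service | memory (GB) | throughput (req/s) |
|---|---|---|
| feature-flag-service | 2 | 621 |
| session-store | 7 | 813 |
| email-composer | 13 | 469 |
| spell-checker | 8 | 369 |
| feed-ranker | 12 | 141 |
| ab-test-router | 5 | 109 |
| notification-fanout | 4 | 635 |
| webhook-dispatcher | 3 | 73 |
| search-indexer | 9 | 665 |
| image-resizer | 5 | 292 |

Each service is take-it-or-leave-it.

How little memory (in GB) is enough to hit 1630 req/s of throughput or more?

Need the lightest bundle worth ≥ 1630.
feature-flag-service + session-store + notification-fanout: 2069 throughput at 13 GB.
Any bundle with less than 13 GB falls short of 1630.

13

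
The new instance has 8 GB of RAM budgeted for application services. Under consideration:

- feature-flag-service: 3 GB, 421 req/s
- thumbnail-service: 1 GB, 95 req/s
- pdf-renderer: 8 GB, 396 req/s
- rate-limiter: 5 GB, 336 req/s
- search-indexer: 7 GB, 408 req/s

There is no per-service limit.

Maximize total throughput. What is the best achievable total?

1032

2×feature-flag-service + 2×thumbnail-service uses 8 of the 8 GB and totals 1032.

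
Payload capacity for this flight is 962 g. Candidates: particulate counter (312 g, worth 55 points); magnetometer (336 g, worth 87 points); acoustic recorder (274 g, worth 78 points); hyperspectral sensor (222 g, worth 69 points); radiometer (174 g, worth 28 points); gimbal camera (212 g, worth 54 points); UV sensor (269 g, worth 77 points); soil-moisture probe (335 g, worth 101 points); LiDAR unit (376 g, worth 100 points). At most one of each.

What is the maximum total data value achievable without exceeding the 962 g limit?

270

Filling by ratio: hyperspectral sensor + UV sensor + soil-moisture probe for 247, with 136 g left unused.
Dropping UV sensor frees 269 g; slotting in LiDAR unit (376 g) lifts the total to 270 at 933 g.
Runner-up magnetometer + acoustic recorder + soil-moisture probe tops out at 266.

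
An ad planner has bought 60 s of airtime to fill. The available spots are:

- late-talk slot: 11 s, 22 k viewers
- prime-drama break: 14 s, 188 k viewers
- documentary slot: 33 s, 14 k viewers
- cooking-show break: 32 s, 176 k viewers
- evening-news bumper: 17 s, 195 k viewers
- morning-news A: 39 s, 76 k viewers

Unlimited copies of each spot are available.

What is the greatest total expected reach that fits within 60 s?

Filling by ratio: 4×prime-drama break for 752, with 4 s left unused.
The 14 s tied up in prime-drama break is better spent on evening-news bumper — total rises to 759 (59 s).
That's the maximum — no swap from here does better than 759.

759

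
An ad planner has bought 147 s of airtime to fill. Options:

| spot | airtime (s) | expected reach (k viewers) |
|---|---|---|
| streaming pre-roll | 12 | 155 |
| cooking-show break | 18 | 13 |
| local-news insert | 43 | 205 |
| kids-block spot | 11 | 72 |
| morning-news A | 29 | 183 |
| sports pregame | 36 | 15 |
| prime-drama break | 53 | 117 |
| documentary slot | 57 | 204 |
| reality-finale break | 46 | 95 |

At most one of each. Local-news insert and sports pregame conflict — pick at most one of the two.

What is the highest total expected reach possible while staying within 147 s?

747

Greedy by ratio would take streaming pre-roll + local-news insert + kids-block spot + morning-news A + reality-finale break: 141 s used, total 710.
The 57 s tied up in kids-block spot and reality-finale break is better spent on documentary slot — total rises to 747 (141 s).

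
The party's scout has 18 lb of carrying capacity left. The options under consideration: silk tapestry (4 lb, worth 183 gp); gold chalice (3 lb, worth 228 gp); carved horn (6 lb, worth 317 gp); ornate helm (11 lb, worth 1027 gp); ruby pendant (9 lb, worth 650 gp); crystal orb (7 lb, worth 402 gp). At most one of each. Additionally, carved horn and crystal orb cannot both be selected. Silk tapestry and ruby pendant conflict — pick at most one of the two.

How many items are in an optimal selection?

3

The maximum value within 18 lb is 1438.
silk tapestry + gold chalice + ornate helm hits 1438 at 18 lb.
All optima have 3 items.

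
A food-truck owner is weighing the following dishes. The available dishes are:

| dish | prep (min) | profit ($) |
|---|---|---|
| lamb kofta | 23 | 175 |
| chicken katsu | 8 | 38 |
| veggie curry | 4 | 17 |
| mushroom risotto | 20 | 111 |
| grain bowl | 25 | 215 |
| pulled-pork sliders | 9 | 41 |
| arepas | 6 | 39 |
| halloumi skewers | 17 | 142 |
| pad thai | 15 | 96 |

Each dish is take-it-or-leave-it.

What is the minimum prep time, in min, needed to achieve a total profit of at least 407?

Look for the lowest-prep combination reaching 407.
Taking lamb kofta + veggie curry + grain bowl gives 407 (≥ 407) for 52 min.
Below 52 min the best achievable stays under 407.

52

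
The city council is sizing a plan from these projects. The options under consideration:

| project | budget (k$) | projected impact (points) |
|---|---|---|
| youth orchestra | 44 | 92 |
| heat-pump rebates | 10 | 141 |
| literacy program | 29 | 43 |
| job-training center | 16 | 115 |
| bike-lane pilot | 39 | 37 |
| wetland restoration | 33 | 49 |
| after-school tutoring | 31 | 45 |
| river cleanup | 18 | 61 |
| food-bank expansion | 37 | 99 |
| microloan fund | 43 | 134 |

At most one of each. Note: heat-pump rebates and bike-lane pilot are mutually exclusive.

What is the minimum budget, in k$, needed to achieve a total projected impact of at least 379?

69

Minimise k$ subject to total projected impact ≥ 379.
Taking heat-pump rebates + job-training center + microloan fund gives 390 (≥ 379) for 69 k$.
Any bundle with less than 69 k$ falls short of 379.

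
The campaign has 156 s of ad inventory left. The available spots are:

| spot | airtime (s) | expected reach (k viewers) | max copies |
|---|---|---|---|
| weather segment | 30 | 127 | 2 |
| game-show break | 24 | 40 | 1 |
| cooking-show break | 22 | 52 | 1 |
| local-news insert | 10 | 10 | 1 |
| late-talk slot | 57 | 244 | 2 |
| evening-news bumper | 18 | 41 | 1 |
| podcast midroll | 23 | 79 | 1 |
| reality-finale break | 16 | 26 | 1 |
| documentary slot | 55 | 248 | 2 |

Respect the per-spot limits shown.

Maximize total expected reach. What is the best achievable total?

Ranking by ratio (expected reach/s): documentary slot 4.51, late-talk slot 4.28, weather segment 4.23.
Taking weather segment + reality-finale break + 2×documentary slot: 156 s used, 649 in expected reach.
Nothing else within 156 s beats 649.

649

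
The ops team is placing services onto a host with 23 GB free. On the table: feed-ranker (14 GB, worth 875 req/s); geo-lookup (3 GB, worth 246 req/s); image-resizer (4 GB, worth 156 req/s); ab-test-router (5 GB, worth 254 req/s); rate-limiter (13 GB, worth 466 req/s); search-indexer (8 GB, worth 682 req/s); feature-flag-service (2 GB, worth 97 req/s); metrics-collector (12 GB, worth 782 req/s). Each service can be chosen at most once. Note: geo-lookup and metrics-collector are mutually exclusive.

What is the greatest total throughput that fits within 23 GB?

Best packing: search-indexer + feature-flag-service + metrics-collector — 22 GB, 1561 total.

1561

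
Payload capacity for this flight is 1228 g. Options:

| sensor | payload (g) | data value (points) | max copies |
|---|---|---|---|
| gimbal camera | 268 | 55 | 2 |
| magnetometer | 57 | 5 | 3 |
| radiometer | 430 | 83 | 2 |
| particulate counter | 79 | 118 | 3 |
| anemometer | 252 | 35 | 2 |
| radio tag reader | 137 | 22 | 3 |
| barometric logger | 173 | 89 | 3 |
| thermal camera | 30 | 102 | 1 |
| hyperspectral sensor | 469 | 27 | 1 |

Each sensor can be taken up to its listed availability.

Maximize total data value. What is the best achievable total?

806

Taking the top-ratio sensors first gives gimbal camera + 3×particulate counter + radio tag reader + 3×barometric logger + thermal camera for 800 (1191 g).
Dropping gimbal camera and radio tag reader frees 405 g; slotting in radiometer (430 g) lifts the total to 806 at 1216 g.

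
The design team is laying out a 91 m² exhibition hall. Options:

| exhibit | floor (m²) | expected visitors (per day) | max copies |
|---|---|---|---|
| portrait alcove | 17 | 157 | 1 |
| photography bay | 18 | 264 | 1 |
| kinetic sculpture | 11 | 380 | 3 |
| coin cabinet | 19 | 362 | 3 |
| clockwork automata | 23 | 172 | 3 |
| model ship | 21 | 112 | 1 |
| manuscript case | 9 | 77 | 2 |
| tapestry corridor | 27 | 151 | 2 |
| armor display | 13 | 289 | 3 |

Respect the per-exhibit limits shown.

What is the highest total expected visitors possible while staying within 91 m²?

2369

3×kinetic sculpture + coin cabinet + 3×armor display uses 91 of the 91 m² and totals 2369.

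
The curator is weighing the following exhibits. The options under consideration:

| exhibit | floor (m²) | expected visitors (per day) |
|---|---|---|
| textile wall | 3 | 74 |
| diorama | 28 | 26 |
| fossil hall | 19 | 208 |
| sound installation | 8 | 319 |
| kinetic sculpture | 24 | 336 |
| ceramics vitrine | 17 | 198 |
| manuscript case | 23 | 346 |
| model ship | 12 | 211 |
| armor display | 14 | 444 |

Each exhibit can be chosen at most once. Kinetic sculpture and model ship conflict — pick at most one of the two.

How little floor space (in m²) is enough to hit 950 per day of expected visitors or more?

Need the lightest bundle worth ≥ 950.
sound installation + model ship + armor display: 974 expected visitors at 34 m².
Any bundle with less than 34 m² falls short of 950.

34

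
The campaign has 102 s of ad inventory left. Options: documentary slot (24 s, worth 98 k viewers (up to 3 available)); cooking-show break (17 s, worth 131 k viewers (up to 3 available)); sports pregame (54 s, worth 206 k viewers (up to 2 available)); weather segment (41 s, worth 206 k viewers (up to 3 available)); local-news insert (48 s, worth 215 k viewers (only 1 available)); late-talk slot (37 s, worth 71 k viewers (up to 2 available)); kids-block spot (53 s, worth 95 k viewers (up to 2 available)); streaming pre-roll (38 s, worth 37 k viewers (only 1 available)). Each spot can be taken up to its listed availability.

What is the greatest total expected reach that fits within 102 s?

A density-first pass picks 3×cooking-show break + weather segment — 599 at 92 s.
The 41 s tied up in weather segment is better spent on local-news insert — total rises to 608 (99 s).

608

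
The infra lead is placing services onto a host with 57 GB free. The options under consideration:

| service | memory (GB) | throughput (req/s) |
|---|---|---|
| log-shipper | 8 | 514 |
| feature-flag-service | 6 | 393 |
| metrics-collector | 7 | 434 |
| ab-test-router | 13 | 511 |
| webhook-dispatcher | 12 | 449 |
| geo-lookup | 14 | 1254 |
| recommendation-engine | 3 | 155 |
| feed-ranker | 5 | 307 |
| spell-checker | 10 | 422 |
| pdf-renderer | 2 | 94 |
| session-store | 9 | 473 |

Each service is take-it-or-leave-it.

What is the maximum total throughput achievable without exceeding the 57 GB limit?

3645

The ratio heuristic lands on log-shipper + feature-flag-service + metrics-collector + geo-lookup + recommendation-engine + feed-ranker + pdf-renderer + session-store (3624) but leaves 3 GB idle.
The 7 GB tied up in feed-ranker and pdf-renderer is better spent on spell-checker — total rises to 3645 (57 GB).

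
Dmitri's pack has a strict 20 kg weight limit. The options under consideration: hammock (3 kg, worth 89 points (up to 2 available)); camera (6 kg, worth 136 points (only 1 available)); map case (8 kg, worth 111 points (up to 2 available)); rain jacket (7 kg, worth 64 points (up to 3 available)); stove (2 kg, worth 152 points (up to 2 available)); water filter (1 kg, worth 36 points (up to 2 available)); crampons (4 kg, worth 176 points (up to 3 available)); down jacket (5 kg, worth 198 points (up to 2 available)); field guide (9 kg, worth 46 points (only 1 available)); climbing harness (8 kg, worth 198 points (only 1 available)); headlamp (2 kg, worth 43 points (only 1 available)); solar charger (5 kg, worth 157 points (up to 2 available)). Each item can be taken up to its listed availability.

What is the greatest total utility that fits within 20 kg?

957

A density-first pass picks 2×stove + 2×water filter + 3×crampons + headlamp — 947 at 20 kg.
Dropping water filter and headlamp frees 3 kg; slotting in hammock (3 kg) lifts the total to 957 at 20 kg.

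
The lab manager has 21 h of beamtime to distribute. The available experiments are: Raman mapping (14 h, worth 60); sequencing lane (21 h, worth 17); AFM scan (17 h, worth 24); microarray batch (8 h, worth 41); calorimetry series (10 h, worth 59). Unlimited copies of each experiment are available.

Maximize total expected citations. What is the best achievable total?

118

Ranking by ratio (expected citations/h): calorimetry series 5.90, microarray batch 5.12, Raman mapping 4.29.
Best packing: 2×calorimetry series — 20 h, 118 total.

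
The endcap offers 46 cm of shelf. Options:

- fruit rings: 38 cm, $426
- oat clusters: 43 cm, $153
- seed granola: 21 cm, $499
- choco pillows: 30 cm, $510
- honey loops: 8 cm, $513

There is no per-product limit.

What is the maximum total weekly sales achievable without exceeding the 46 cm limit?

2565

5×honey loops uses 40 of the 46 cm and totals 2565.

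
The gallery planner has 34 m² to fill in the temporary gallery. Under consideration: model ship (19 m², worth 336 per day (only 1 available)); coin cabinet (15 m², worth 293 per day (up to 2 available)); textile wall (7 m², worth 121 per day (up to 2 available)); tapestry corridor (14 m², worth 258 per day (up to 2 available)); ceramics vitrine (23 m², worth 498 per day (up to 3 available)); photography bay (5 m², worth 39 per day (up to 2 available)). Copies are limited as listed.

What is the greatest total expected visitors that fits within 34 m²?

The ratio heuristic lands on textile wall + ceramics vitrine (619) but leaves 4 m² idle.
The 30 m² tied up in textile wall and ceramics vitrine is better spent on model ship + coin cabinet — total rises to 629 (34 m²).

629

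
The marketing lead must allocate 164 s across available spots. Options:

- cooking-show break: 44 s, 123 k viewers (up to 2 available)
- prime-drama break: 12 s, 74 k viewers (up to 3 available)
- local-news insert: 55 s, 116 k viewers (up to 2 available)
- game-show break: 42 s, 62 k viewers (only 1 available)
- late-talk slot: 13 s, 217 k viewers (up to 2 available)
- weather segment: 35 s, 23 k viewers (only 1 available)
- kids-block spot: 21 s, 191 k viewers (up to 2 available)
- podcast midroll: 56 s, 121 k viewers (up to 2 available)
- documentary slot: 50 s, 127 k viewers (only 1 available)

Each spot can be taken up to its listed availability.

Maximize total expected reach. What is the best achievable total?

By expected reach per s: late-talk slot 16.69, kids-block spot 9.10, prime-drama break 6.17 lead.
Filling by ratio: cooking-show break + 3×prime-drama break + 2×late-talk slot + 2×kids-block spot for 1161, with 16 s left unused.
The 44 s tied up in cooking-show break is better spent on documentary slot — total rises to 1165 (154 s).
Every other selection either busts 164 s or exceeds an availability limit or fails to beat 1165.

1165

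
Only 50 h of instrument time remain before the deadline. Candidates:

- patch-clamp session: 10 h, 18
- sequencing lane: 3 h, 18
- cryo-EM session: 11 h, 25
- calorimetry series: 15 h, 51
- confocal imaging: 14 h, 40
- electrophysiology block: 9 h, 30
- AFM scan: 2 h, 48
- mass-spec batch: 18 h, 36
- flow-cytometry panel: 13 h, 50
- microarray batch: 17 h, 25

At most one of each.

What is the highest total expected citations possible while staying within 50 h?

A density-first pass picks sequencing lane + calorimetry series + electrophysiology block + AFM scan + flow-cytometry panel — 197 at 42 h.
Dropping electrophysiology block frees 9 h; slotting in confocal imaging (14 h) lifts the total to 207 at 47 h.
No other feasible combination exceeds 207.

207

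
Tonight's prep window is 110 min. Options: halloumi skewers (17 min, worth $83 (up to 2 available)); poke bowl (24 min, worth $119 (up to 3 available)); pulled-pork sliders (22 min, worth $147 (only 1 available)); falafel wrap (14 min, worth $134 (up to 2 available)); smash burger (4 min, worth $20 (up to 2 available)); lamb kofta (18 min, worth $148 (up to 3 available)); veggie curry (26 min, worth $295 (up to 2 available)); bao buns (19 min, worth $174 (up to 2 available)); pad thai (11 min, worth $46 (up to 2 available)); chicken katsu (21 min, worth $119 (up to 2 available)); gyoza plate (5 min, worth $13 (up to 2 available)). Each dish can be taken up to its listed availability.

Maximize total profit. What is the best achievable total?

1092

Greedy by ratio would take 2×falafel wrap + 2×smash burger + 2×veggie curry + bao buns: 107 min used, total 1072.
Dropping falafel wrap and smash burger frees 18 min; slotting in bao buns (19 min) lifts the total to 1092 at 108 min.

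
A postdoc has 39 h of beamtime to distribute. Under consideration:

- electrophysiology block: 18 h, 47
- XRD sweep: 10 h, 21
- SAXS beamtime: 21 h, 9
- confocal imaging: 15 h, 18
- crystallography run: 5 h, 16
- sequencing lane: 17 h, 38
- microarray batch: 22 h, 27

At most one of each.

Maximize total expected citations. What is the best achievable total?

85

Ranking by ratio (expected citations/h): crystallography run 3.20, electrophysiology block 2.61, sequencing lane 2.24, XRD sweep 2.10.
Filling by ratio: electrophysiology block + XRD sweep + crystallography run for 84, with 6 h left unused.
Replace XRD sweep and crystallography run with sequencing lane: the trade gains 1 net, giving 85 at 35 h.
No other feasible combination exceeds 85.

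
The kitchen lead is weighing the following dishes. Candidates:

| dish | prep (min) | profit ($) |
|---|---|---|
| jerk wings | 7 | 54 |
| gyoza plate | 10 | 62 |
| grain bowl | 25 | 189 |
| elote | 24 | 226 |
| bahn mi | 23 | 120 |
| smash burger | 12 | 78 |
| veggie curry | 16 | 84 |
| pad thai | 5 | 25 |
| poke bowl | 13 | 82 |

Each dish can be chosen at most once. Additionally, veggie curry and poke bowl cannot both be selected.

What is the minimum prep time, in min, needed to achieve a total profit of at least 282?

34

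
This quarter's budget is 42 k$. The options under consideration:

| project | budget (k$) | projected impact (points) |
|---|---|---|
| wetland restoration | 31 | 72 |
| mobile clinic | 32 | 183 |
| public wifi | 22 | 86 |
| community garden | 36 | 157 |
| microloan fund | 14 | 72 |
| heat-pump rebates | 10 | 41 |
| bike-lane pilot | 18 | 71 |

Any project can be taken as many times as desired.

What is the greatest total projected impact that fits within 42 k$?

224

Taking mobile clinic + heat-pump rebates: 42 k$ used, 224 in projected impact.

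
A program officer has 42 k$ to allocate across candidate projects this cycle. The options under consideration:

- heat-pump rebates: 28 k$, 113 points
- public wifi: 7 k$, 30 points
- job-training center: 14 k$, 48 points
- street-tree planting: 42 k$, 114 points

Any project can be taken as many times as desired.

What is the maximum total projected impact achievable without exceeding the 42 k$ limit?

Ranking by ratio (projected impact/k$): public wifi 4.29, heat-pump rebates 4.04, job-training center 3.43, street-tree planting 2.71.
The ratio ordering already packs tightly: 6×public wifi, 42 k$, 180.
No other feasible combination exceeds 180.

180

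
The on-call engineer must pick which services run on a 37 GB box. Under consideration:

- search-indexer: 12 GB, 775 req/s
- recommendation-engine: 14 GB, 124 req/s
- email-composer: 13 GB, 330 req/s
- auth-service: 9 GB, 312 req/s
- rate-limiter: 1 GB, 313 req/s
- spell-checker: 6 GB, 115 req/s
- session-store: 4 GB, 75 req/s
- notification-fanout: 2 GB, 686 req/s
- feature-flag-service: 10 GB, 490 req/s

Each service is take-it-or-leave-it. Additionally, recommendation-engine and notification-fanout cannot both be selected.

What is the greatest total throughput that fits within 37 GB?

By throughput per GB: notification-fanout 343.00, rate-limiter 313.00, search-indexer 64.58 lead.
The ratio ordering already packs tightly: search-indexer + auth-service + rate-limiter + notification-fanout + feature-flag-service, 34 GB, 2576.
The spare 3 GB is too small for any remaining service, and no feasible exchange beats 2576.

2576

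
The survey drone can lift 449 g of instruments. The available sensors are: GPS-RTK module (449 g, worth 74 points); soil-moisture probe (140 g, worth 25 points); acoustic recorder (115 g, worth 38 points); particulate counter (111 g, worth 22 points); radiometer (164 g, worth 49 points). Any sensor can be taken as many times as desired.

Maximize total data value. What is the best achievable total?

136

Filling by ratio: 3×acoustic recorder for 114, with 104 g left unused.
Dropping 2×acoustic recorder frees 230 g; slotting in 2×radiometer (328 g) lifts the total to 136 at 443 g.
Nothing else within 449 g beats 136.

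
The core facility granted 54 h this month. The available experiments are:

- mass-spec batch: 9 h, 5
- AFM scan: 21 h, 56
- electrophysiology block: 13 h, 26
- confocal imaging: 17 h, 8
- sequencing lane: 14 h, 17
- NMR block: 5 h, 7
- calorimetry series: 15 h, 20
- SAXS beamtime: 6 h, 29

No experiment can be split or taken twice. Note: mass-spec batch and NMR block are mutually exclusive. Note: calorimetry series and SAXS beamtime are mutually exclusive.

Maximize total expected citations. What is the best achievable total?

By expected citations per h: SAXS beamtime 4.83, AFM scan 2.67, electrophysiology block 2.00, NMR block 1.40 lead.
Best packing: AFM scan + electrophysiology block + sequencing lane + SAXS beamtime — 54 h, 128 total.

128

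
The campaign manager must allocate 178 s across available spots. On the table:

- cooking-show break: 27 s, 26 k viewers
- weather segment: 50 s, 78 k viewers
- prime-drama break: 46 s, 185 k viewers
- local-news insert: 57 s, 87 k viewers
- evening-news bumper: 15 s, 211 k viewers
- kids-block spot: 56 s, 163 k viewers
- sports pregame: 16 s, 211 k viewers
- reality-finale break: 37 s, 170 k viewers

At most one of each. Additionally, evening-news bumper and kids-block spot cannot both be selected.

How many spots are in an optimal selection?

Optimal total is 864.
prime-drama break + local-news insert + evening-news bumper + sports pregame + reality-finale break hits 864 at 171 s.
All optima have 5 spots.

5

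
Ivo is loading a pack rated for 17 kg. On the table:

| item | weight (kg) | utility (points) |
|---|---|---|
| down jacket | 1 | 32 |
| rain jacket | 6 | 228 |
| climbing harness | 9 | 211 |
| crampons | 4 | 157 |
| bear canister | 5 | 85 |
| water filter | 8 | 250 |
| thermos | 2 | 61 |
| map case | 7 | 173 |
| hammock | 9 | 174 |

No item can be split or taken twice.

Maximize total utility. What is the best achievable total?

571

Greedy by ratio would take down jacket + rain jacket + crampons + thermos: 13 kg used, total 478.
Dropping crampons frees 4 kg; slotting in water filter (8 kg) lifts the total to 571 at 17 kg.
That's the maximum — no swap from here does better than 571.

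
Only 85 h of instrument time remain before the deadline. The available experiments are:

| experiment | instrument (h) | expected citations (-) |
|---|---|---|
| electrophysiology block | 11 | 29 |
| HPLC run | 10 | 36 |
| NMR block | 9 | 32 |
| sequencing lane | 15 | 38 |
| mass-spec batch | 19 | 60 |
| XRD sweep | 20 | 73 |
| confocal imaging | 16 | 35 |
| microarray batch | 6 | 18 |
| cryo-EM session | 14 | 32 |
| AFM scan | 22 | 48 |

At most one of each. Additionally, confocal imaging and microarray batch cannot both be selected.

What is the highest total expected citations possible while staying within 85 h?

By expected citations per h: XRD sweep 3.65, HPLC run 3.60, NMR block 3.56 lead.
Taking the top-ratio experiments first gives electrophysiology block + HPLC run + NMR block + mass-spec batch + XRD sweep + microarray batch for 248 (75 h).
Dropping microarray batch frees 6 h; slotting in sequencing lane (15 h) lifts the total to 268 at 84 h.

268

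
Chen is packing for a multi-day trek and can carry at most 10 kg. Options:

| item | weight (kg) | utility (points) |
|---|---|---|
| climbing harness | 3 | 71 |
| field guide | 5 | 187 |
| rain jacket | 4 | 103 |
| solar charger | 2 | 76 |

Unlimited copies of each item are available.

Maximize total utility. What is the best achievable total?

380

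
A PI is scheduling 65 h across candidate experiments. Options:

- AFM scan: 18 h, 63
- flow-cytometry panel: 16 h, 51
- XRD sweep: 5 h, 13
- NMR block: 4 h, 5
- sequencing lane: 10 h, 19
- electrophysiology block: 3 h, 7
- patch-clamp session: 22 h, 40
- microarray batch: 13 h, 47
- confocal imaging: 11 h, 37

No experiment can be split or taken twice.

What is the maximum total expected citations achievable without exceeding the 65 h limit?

AFM scan + flow-cytometry panel + XRD sweep + microarray batch + confocal imaging uses 63 of the 65 h and totals 211.

211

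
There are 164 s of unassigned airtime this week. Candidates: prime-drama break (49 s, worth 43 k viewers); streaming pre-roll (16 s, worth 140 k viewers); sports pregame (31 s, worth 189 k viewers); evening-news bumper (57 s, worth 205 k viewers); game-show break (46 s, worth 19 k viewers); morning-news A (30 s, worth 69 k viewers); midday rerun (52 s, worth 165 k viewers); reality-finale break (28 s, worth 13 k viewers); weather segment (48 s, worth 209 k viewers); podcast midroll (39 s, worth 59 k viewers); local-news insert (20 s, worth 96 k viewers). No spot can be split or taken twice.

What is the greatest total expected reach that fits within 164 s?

743

By expected reach per s: streaming pre-roll 8.75, sports pregame 6.10, local-news insert 4.80 lead.
Filling by ratio: streaming pre-roll + sports pregame + morning-news A + weather segment + local-news insert for 703, with 19 s left unused.
Dropping morning-news A and local-news insert frees 50 s; slotting in evening-news bumper (57 s) lifts the total to 743 at 152 s.
The closest alternative, streaming pre-roll + sports pregame + midday rerun + weather segment, reaches only 703.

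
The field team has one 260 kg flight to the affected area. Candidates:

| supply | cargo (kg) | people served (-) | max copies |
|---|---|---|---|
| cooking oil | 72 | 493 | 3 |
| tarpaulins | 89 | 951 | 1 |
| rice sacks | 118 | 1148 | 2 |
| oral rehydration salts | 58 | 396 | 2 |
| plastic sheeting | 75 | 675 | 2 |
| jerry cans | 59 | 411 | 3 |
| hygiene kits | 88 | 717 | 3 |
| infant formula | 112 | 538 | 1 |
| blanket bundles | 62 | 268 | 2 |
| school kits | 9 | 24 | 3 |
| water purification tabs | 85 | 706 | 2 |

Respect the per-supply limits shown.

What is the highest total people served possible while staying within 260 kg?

2363

By people served per kg: tarpaulins 10.69, rice sacks 9.73, plastic sheeting 9.00 lead.
Filling by ratio: tarpaulins + rice sacks + 3×school kits for 2171, with 26 kg left unused.
Dropping rice sacks and 3×school kits frees 145 kg; slotting in 2×water purification tabs (170 kg) lifts the total to 2363 at 259 kg.
The spare 1 kg is too small for any remaining supply, and no exchange beats 2363.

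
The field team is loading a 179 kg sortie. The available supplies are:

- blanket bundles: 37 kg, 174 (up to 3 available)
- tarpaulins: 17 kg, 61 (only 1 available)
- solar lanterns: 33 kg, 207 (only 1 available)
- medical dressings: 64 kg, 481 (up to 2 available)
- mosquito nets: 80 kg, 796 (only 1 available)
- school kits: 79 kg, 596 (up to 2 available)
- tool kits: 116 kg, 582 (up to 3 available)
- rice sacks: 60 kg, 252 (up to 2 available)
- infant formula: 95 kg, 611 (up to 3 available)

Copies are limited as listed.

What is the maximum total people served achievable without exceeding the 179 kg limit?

1484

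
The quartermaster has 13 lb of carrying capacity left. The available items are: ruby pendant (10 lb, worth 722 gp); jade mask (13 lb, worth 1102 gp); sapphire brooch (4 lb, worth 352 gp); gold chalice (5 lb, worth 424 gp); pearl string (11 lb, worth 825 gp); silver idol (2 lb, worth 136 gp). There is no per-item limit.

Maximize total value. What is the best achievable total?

Ranking by ratio (value/lb): sapphire brooch 88.00, gold chalice 84.80, jade mask 84.77.
Taking the top-ratio items first gives 3×sapphire brooch for 1056 (12 lb).
Replace sapphire brooch with gold chalice: the trade gains 72 net, giving 1128 at 13 lb.
Nothing else within 13 lb beats 1128.

1128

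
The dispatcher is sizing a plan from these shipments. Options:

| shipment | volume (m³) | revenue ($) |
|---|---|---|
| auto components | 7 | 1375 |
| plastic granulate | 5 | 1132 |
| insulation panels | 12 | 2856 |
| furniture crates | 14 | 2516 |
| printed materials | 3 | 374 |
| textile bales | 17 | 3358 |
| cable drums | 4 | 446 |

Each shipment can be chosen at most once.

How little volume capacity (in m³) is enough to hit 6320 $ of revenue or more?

31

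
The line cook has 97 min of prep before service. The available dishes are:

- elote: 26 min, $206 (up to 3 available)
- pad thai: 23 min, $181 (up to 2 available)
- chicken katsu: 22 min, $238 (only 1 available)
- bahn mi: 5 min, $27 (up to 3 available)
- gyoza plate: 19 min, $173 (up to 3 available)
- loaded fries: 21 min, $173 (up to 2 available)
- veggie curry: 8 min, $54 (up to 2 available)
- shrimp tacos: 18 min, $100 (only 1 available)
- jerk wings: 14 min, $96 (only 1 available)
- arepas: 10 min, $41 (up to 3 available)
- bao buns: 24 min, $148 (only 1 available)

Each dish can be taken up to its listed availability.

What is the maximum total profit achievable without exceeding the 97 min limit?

Density check — chicken katsu 10.82, gyoza plate 9.11, loaded fries 8.24, elote 7.92 are the best per min.
A density-first pass picks chicken katsu + 3×gyoza plate + jerk wings — 853 at 93 min.
Dropping gyoza plate and jerk wings frees 33 min; slotting in loaded fries + 2×veggie curry (37 min) lifts the total to 865 at 97 min.

865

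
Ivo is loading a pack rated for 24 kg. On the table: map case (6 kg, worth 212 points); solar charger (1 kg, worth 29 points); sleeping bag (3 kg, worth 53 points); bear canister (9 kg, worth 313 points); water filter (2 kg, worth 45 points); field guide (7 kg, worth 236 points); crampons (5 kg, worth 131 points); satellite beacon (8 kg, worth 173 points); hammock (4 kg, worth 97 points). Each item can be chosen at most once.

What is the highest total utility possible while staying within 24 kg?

806

Taking the top-ratio items first gives map case + solar charger + bear canister + field guide for 790 (23 kg).
Dropping solar charger frees 1 kg; slotting in water filter (2 kg) lifts the total to 806 at 24 kg.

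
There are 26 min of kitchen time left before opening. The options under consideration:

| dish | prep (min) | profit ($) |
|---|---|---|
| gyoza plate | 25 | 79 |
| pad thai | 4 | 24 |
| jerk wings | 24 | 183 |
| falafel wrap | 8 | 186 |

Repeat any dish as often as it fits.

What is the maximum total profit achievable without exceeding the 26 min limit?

By profit per min: falafel wrap 23.25, jerk wings 7.62, pad thai 6.00 lead.
Taking 3×falafel wrap: 24 min used, 558 in profit.
Nothing else within 26 min beats 558.

558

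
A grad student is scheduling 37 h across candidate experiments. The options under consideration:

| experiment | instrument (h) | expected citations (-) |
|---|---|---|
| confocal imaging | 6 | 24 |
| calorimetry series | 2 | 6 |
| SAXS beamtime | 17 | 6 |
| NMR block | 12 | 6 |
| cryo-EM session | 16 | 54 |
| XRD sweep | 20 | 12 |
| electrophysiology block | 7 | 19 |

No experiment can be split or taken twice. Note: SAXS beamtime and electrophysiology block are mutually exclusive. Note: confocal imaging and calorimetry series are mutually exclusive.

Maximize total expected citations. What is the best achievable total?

Ranking by ratio (expected citations/h): confocal imaging 4.00, cryo-EM session 3.38, calorimetry series 3.00.
Taking confocal imaging + cryo-EM session + electrophysiology block: 29 h used, 97 in expected citations.
That's the maximum — no feasible swap from here does better than 97.

97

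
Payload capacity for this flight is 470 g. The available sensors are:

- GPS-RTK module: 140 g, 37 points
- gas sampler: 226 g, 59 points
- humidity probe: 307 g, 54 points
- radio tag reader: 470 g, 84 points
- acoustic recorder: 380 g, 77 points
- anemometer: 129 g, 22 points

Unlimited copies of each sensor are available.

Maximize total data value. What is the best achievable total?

118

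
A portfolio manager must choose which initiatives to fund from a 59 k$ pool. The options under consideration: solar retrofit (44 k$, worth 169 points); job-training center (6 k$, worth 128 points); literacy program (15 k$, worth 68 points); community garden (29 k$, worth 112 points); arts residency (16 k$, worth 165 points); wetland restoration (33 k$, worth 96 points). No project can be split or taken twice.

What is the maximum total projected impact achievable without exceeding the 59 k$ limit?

405

Density check — job-training center 21.33, arts residency 10.31, literacy program 4.53, community garden 3.86 are the best per k$.
Taking the top-ratio projects first gives job-training center + literacy program + arts residency for 361 (37 k$).
The 15 k$ tied up in literacy program is better spent on community garden — total rises to 405 (51 k$).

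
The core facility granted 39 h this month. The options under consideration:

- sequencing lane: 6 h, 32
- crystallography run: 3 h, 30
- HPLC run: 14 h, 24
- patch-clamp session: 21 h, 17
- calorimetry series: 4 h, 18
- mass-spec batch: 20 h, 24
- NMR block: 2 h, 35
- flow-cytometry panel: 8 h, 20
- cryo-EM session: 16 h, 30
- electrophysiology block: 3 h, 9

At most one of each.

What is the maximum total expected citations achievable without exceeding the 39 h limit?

Ranking by ratio (expected citations/h): NMR block 17.50, crystallography run 10.00, sequencing lane 5.33, calorimetry series 4.50.
Taking the top-ratio experiments first gives sequencing lane + crystallography run + calorimetry series + NMR block + flow-cytometry panel + electrophysiology block for 144 (26 h).
The 3 h tied up in electrophysiology block is better spent on cryo-EM session — total rises to 165 (39 h).
No other feasible combination exceeds 165.

165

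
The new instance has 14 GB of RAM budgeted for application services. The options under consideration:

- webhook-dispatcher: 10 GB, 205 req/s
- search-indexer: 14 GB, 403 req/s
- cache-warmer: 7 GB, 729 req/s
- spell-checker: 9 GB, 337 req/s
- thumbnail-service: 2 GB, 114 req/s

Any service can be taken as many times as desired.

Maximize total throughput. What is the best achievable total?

Taking 2×cache-warmer: 14 GB used, 1458 in throughput.
That's the maximum — no swap from here does better than 1458.

1458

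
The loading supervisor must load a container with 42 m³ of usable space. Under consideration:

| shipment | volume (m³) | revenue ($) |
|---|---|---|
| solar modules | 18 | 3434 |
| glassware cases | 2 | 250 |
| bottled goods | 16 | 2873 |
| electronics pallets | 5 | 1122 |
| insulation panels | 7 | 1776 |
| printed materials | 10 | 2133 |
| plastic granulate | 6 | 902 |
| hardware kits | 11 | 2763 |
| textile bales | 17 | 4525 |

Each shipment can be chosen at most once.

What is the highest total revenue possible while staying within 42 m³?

Density check — textile bales 266.18, insulation panels 253.71, hardware kits 251.18, electronics pallets 224.40 are the best per m³.
Best packing: glassware cases + electronics pallets + insulation panels + hardware kits + textile bales — 42 m³, 10436 total.
Runner-up electronics pallets + insulation panels + hardware kits + textile bales tops out at 10186.

10436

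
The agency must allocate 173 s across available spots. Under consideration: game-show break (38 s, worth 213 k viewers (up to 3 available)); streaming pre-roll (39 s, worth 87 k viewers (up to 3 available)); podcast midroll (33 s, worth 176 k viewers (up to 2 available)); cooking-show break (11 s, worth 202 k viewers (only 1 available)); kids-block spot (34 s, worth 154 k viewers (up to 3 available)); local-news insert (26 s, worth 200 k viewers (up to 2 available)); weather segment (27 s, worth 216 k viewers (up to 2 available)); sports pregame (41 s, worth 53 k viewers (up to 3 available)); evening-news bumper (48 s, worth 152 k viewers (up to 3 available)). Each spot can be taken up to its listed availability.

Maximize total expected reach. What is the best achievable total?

1260

Ranking by ratio (expected reach/s): cooking-show break 18.36, weather segment 8.00, local-news insert 7.69.
A density-first pass picks game-show break + cooking-show break + 2×local-news insert + 2×weather segment — 1247 at 155 s.
The 26 s tied up in local-news insert is better spent on game-show break — total rises to 1260 (167 s).
That's the maximum — no swap from here does better than 1260.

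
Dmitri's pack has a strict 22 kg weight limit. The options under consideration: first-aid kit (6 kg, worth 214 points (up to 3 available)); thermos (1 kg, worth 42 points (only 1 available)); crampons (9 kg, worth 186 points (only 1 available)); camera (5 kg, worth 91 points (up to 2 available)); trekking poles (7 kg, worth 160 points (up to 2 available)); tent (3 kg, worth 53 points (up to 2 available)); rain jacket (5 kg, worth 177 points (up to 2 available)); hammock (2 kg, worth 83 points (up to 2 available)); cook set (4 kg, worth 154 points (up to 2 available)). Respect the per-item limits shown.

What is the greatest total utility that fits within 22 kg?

828

A density-first pass picks first-aid kit + thermos + tent + 2×hammock + 2×cook set — 783 at 22 kg.
Dropping first-aid kit and thermos and tent frees 10 kg; slotting in 2×rain jacket (10 kg) lifts the total to 828 at 22 kg.
Nothing else within 22 kg beats 828.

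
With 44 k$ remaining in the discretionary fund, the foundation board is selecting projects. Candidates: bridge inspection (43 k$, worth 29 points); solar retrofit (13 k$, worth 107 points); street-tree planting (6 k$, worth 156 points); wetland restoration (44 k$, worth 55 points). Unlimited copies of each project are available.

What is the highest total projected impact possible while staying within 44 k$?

1092

Density check — street-tree planting 26.00, solar retrofit 8.23, wetland restoration 1.25 are the best per k$.
Taking 7×street-tree planting: 42 k$ used, 1092 in projected impact.
That's the maximum — no swap from here does better than 1092.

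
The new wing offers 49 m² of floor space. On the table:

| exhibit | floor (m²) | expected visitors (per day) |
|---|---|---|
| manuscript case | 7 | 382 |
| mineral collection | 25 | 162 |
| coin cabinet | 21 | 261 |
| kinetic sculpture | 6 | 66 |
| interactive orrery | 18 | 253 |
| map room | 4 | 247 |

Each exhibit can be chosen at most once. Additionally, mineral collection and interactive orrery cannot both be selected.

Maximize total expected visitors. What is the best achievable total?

956

Filling by ratio: manuscript case + kinetic sculpture + interactive orrery + map room for 948, with 14 m² left unused.
Replace interactive orrery with coin cabinet: the trade gains 8 net, giving 956 at 38 m².
Nothing else feasible within 49 m² beats 956.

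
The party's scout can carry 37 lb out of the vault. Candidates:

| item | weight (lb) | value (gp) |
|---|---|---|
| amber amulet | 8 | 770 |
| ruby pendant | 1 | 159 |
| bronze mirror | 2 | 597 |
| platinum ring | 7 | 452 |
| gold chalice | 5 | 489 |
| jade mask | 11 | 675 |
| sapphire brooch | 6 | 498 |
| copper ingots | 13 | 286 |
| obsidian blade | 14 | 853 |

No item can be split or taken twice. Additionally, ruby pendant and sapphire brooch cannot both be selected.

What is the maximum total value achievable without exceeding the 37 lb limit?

Best packing: amber amulet + ruby pendant + bronze mirror + platinum ring + gold chalice + obsidian blade — 37 lb, 3320 total.
Nothing else feasible within 37 lb beats 3320.

3320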